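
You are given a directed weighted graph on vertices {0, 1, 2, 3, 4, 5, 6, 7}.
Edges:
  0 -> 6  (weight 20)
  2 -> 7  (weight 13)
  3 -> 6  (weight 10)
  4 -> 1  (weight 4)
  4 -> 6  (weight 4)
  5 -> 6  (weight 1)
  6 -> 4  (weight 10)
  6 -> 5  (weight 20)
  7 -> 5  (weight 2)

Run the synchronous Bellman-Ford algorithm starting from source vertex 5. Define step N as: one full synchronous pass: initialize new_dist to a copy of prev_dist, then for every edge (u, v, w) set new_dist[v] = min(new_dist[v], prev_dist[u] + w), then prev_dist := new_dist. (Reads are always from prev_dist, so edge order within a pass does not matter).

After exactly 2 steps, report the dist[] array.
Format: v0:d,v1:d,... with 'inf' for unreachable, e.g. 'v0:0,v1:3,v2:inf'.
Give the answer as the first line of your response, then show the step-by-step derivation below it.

v0:inf,v1:inf,v2:inf,v3:inf,v4:11,v5:0,v6:1,v7:inf

step 1: dist = v0:inf,v1:inf,v2:inf,v3:inf,v4:inf,v5:0,v6:1,v7:inf
step 2: dist = v0:inf,v1:inf,v2:inf,v3:inf,v4:11,v5:0,v6:1,v7:inf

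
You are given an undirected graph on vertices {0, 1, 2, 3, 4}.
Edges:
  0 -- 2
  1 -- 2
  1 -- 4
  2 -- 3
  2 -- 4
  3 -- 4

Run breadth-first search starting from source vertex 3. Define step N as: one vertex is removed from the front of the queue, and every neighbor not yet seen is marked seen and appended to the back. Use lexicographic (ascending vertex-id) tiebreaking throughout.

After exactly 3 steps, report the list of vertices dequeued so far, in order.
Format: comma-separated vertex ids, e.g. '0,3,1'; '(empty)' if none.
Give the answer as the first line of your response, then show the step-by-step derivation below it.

3,2,4

step 1: dequeue 3; queue=[2,4]; order=3
step 2: dequeue 2; queue=[4,0,1]; order=3,2
step 3: dequeue 4; queue=[0,1]; order=3,2,4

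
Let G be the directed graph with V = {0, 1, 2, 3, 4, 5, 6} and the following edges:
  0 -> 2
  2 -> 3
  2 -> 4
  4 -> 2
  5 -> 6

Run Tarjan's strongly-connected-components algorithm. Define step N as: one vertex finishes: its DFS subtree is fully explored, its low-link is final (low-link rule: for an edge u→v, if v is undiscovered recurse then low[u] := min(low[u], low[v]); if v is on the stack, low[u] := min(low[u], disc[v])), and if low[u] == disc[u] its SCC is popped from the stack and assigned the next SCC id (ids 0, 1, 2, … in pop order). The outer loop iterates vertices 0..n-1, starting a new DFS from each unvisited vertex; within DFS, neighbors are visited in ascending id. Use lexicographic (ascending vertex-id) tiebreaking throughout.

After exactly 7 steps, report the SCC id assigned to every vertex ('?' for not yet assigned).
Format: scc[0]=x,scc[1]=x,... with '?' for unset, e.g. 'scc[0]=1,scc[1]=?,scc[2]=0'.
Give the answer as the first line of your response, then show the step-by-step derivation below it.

scc[0]=2,scc[1]=3,scc[2]=1,scc[3]=0,scc[4]=1,scc[5]=5,scc[6]=4

step 1: low=(low[0]=0,low[1]=?,low[2]=1,low[3]=2,low[4]=?,low[5]=?,low[6]=?); scc=(scc[0]=?,scc[1]=?,scc[2]=?,scc[3]=0,scc[4]=?,scc[5]=?,scc[6]=?)
step 2: low=(low[0]=0,low[1]=?,low[2]=1,low[3]=2,low[4]=1,low[5]=?,low[6]=?); scc=(scc[0]=?,scc[1]=?,scc[2]=?,scc[3]=0,scc[4]=?,scc[5]=?,scc[6]=?)
step 3: low=(low[0]=0,low[1]=?,low[2]=1,low[3]=2,low[4]=1,low[5]=?,low[6]=?); scc=(scc[0]=?,scc[1]=?,scc[2]=1,scc[3]=0,scc[4]=1,scc[5]=?,scc[6]=?)
step 4: low=(low[0]=0,low[1]=?,low[2]=1,low[3]=2,low[4]=1,low[5]=?,low[6]=?); scc=(scc[0]=2,scc[1]=?,scc[2]=1,scc[3]=0,scc[4]=1,scc[5]=?,scc[6]=?)
step 5: low=(low[0]=0,low[1]=4,low[2]=1,low[3]=2,low[4]=1,low[5]=?,low[6]=?); scc=(scc[0]=2,scc[1]=3,scc[2]=1,scc[3]=0,scc[4]=1,scc[5]=?,scc[6]=?)
step 6: low=(low[0]=0,low[1]=4,low[2]=1,low[3]=2,low[4]=1,low[5]=5,low[6]=6); scc=(scc[0]=2,scc[1]=3,scc[2]=1,scc[3]=0,scc[4]=1,scc[5]=?,scc[6]=4)
step 7: low=(low[0]=0,low[1]=4,low[2]=1,low[3]=2,low[4]=1,low[5]=5,low[6]=6); scc=(scc[0]=2,scc[1]=3,scc[2]=1,scc[3]=0,scc[4]=1,scc[5]=5,scc[6]=4)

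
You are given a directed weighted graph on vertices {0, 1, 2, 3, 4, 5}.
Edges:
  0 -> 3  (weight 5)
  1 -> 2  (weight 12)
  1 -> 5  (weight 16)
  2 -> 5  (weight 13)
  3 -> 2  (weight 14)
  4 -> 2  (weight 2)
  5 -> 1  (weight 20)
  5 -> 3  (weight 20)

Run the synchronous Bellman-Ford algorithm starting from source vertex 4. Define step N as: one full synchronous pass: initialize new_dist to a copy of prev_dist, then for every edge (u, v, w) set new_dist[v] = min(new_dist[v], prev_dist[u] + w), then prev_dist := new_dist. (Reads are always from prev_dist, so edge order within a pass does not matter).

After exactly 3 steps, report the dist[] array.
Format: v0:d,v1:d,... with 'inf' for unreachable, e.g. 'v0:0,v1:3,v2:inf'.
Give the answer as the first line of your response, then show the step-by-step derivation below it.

v0:inf,v1:35,v2:2,v3:35,v4:0,v5:15

step 1: dist = v0:inf,v1:inf,v2:2,v3:inf,v4:0,v5:inf
step 2: dist = v0:inf,v1:inf,v2:2,v3:inf,v4:0,v5:15
step 3: dist = v0:inf,v1:35,v2:2,v3:35,v4:0,v5:15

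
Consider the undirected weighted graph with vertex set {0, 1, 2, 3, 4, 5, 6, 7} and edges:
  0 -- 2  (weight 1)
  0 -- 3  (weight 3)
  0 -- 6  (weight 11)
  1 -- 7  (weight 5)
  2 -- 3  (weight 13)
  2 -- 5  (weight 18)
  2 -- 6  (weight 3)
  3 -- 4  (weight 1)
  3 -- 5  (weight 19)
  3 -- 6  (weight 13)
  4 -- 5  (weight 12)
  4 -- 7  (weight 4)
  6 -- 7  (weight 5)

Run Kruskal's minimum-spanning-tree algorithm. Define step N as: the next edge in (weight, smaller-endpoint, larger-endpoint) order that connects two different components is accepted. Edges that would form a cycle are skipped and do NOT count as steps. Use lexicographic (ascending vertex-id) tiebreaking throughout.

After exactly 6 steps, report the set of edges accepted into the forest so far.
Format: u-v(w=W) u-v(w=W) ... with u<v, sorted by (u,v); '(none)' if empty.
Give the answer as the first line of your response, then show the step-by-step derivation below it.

0-2(w=1) 0-3(w=3) 1-7(w=5) 2-6(w=3) 3-4(w=1) 4-7(w=4)

step 1: add edge 0-2 (w=1); MST = {0-2(w=1)}
step 2: add edge 3-4 (w=1); MST = {0-2(w=1) 3-4(w=1)}
step 3: add edge 0-3 (w=3); MST = {0-2(w=1) 0-3(w=3) 3-4(w=1)}
step 4: add edge 2-6 (w=3); MST = {0-2(w=1) 0-3(w=3) 2-6(w=3) 3-4(w=1)}
step 5: add edge 4-7 (w=4); MST = {0-2(w=1) 0-3(w=3) 2-6(w=3) 3-4(w=1) 4-7(w=4)}
step 6: add edge 1-7 (w=5); MST = {0-2(w=1) 0-3(w=3) 1-7(w=5) 2-6(w=3) 3-4(w=1) 4-7(w=4)}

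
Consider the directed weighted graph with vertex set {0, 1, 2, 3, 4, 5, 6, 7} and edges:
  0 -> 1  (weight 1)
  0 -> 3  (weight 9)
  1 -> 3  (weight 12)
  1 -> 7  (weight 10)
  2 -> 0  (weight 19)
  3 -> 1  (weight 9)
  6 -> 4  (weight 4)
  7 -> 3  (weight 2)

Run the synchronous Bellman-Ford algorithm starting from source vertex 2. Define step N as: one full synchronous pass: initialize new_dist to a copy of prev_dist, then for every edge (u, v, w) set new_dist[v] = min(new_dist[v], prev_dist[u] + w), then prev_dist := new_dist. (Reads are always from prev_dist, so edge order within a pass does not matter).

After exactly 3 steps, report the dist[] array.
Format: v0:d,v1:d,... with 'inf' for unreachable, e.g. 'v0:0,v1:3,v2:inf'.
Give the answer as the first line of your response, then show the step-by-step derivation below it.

v0:19,v1:20,v2:0,v3:28,v4:inf,v5:inf,v6:inf,v7:30

step 1: dist = v0:19,v1:inf,v2:0,v3:inf,v4:inf,v5:inf,v6:inf,v7:inf
step 2: dist = v0:19,v1:20,v2:0,v3:28,v4:inf,v5:inf,v6:inf,v7:inf
step 3: dist = v0:19,v1:20,v2:0,v3:28,v4:inf,v5:inf,v6:inf,v7:30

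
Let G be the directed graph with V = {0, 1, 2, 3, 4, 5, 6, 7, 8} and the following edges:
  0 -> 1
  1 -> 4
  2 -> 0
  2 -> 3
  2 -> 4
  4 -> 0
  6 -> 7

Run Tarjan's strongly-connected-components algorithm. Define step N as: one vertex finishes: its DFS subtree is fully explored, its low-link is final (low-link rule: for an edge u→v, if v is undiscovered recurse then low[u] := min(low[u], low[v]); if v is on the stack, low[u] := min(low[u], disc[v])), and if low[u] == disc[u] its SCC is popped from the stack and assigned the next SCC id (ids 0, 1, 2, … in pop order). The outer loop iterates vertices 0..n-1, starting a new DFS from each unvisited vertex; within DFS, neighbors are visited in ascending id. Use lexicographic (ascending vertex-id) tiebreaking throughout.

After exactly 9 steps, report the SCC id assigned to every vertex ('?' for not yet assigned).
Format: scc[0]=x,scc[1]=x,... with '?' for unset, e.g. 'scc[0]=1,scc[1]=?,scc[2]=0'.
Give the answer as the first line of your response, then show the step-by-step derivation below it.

scc[0]=0,scc[1]=0,scc[2]=2,scc[3]=1,scc[4]=0,scc[5]=3,scc[6]=5,scc[7]=4,scc[8]=6

step 1: low=(low[0]=0,low[1]=1,low[2]=?,low[3]=?,low[4]=0,low[5]=?,low[6]=?,low[7]=?,low[8]=?); scc=(scc[0]=?,scc[1]=?,scc[2]=?,scc[3]=?,scc[4]=?,scc[5]=?,scc[6]=?,scc[7]=?,scc[8]=?)
step 2: low=(low[0]=0,low[1]=0,low[2]=?,low[3]=?,low[4]=0,low[5]=?,low[6]=?,low[7]=?,low[8]=?); scc=(scc[0]=?,scc[1]=?,scc[2]=?,scc[3]=?,scc[4]=?,scc[5]=?,scc[6]=?,scc[7]=?,scc[8]=?)
step 3: low=(low[0]=0,low[1]=0,low[2]=?,low[3]=?,low[4]=0,low[5]=?,low[6]=?,low[7]=?,low[8]=?); scc=(scc[0]=0,scc[1]=0,scc[2]=?,scc[3]=?,scc[4]=0,scc[5]=?,scc[6]=?,scc[7]=?,scc[8]=?)
step 4: low=(low[0]=0,low[1]=0,low[2]=3,low[3]=4,low[4]=0,low[5]=?,low[6]=?,low[7]=?,low[8]=?); scc=(scc[0]=0,scc[1]=0,scc[2]=?,scc[3]=1,scc[4]=0,scc[5]=?,scc[6]=?,scc[7]=?,scc[8]=?)
step 5: low=(low[0]=0,low[1]=0,low[2]=3,low[3]=4,low[4]=0,low[5]=?,low[6]=?,low[7]=?,low[8]=?); scc=(scc[0]=0,scc[1]=0,scc[2]=2,scc[3]=1,scc[4]=0,scc[5]=?,scc[6]=?,scc[7]=?,scc[8]=?)
step 6: low=(low[0]=0,low[1]=0,low[2]=3,low[3]=4,low[4]=0,low[5]=5,low[6]=?,low[7]=?,low[8]=?); scc=(scc[0]=0,scc[1]=0,scc[2]=2,scc[3]=1,scc[4]=0,scc[5]=3,scc[6]=?,scc[7]=?,scc[8]=?)
step 7: low=(low[0]=0,low[1]=0,low[2]=3,low[3]=4,low[4]=0,low[5]=5,low[6]=6,low[7]=7,low[8]=?); scc=(scc[0]=0,scc[1]=0,scc[2]=2,scc[3]=1,scc[4]=0,scc[5]=3,scc[6]=?,scc[7]=4,scc[8]=?)
step 8: low=(low[0]=0,low[1]=0,low[2]=3,low[3]=4,low[4]=0,low[5]=5,low[6]=6,low[7]=7,low[8]=?); scc=(scc[0]=0,scc[1]=0,scc[2]=2,scc[3]=1,scc[4]=0,scc[5]=3,scc[6]=5,scc[7]=4,scc[8]=?)
step 9: low=(low[0]=0,low[1]=0,low[2]=3,low[3]=4,low[4]=0,low[5]=5,low[6]=6,low[7]=7,low[8]=8); scc=(scc[0]=0,scc[1]=0,scc[2]=2,scc[3]=1,scc[4]=0,scc[5]=3,scc[6]=5,scc[7]=4,scc[8]=6)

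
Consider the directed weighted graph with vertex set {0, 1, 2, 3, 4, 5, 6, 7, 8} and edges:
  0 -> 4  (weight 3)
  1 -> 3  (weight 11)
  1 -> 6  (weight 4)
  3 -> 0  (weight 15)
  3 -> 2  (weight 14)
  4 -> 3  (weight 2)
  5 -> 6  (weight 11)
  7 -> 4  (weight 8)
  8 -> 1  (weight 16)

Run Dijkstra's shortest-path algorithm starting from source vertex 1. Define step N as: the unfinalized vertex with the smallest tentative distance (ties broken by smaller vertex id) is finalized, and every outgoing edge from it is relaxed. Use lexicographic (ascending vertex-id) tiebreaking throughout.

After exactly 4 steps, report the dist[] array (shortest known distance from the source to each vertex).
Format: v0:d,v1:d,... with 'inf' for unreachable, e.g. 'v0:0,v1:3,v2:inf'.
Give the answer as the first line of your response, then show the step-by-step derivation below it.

v0:26,v1:0,v2:25,v3:11,v4:inf,v5:inf,v6:4,v7:inf,v8:inf

step 1: dist = v0:inf,v1:0,v2:inf,v3:11,v4:inf,v5:inf,v6:4,v7:inf,v8:inf
step 2: dist = v0:inf,v1:0,v2:inf,v3:11,v4:inf,v5:inf,v6:4,v7:inf,v8:inf
step 3: dist = v0:26,v1:0,v2:25,v3:11,v4:inf,v5:inf,v6:4,v7:inf,v8:inf
step 4: dist = v0:26,v1:0,v2:25,v3:11,v4:inf,v5:inf,v6:4,v7:inf,v8:inf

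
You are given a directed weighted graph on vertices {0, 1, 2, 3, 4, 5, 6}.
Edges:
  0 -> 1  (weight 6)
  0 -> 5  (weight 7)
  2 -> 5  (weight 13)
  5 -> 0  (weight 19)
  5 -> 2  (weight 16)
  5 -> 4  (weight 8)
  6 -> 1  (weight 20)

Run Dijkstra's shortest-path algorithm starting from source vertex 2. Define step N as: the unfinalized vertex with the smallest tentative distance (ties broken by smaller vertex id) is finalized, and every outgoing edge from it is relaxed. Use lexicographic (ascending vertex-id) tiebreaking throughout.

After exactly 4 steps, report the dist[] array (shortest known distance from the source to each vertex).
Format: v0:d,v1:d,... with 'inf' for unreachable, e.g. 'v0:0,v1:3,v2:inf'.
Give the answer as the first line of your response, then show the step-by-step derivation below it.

v0:32,v1:38,v2:0,v3:inf,v4:21,v5:13,v6:inf

step 1: dist = v0:inf,v1:inf,v2:0,v3:inf,v4:inf,v5:13,v6:inf
step 2: dist = v0:32,v1:inf,v2:0,v3:inf,v4:21,v5:13,v6:inf
step 3: dist = v0:32,v1:inf,v2:0,v3:inf,v4:21,v5:13,v6:inf
step 4: dist = v0:32,v1:38,v2:0,v3:inf,v4:21,v5:13,v6:inf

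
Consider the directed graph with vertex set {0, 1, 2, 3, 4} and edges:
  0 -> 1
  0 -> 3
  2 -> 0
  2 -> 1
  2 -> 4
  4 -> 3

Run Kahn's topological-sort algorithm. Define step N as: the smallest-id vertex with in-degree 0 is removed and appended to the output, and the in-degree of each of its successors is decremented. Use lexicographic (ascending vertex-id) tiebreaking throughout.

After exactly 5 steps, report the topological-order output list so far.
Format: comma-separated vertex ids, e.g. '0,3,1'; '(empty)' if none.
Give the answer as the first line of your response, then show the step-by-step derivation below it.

2,0,1,4,3

step 1: output 2; order=[2]; indeg=(0,1,0,2,0)
step 2: output 0; order=[2,0]; indeg=(0,0,0,1,0)
step 3: output 1; order=[2,0,1]; indeg=(0,0,0,1,0)
step 4: output 4; order=[2,0,1,4]; indeg=(0,0,0,0,0)
step 5: output 3; order=[2,0,1,4,3]; indeg=(0,0,0,0,0)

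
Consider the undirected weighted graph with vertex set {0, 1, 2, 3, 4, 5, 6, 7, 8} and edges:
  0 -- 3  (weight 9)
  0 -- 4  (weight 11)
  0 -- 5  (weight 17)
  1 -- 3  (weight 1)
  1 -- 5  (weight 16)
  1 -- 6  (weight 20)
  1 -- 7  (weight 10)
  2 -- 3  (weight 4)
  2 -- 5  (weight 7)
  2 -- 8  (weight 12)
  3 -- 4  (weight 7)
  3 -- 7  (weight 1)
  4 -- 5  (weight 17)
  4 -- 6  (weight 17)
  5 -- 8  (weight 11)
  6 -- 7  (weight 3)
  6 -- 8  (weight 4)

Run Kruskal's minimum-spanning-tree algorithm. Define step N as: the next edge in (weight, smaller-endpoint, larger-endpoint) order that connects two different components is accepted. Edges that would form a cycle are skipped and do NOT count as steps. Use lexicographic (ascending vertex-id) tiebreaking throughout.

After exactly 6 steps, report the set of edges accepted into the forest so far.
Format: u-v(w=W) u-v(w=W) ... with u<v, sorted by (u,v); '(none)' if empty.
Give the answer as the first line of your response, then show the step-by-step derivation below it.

1-3(w=1) 2-3(w=4) 2-5(w=7) 3-7(w=1) 6-7(w=3) 6-8(w=4)

step 1: add edge 1-3 (w=1); MST = {1-3(w=1)}
step 2: add edge 3-7 (w=1); MST = {1-3(w=1) 3-7(w=1)}
step 3: add edge 6-7 (w=3); MST = {1-3(w=1) 3-7(w=1) 6-7(w=3)}
step 4: add edge 2-3 (w=4); MST = {1-3(w=1) 2-3(w=4) 3-7(w=1) 6-7(w=3)}
step 5: add edge 6-8 (w=4); MST = {1-3(w=1) 2-3(w=4) 3-7(w=1) 6-7(w=3) 6-8(w=4)}
step 6: add edge 2-5 (w=7); MST = {1-3(w=1) 2-3(w=4) 2-5(w=7) 3-7(w=1) 6-7(w=3) 6-8(w=4)}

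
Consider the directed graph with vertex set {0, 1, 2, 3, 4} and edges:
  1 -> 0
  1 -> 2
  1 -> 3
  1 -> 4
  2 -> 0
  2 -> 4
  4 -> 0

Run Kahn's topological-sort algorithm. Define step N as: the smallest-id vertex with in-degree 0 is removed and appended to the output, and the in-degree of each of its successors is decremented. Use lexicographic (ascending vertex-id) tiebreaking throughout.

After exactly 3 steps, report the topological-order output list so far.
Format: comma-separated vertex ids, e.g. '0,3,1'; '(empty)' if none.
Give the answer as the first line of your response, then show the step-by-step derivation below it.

1,2,3

step 1: output 1; order=[1]; indeg=(2,0,0,0,1)
step 2: output 2; order=[1,2]; indeg=(1,0,0,0,0)
step 3: output 3; order=[1,2,3]; indeg=(1,0,0,0,0)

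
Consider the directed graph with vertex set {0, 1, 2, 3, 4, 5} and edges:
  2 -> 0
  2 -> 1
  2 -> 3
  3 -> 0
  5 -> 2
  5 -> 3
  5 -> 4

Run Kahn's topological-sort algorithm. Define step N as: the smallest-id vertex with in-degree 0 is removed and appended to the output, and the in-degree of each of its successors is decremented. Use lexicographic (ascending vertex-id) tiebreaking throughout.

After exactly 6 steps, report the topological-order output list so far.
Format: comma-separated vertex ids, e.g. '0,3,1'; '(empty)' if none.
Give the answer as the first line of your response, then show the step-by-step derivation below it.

5,2,1,3,0,4

step 1: output 5; order=[5]; indeg=(2,1,0,1,0,0)
step 2: output 2; order=[5,2]; indeg=(1,0,0,0,0,0)
step 3: output 1; order=[5,2,1]; indeg=(1,0,0,0,0,0)
step 4: output 3; order=[5,2,1,3]; indeg=(0,0,0,0,0,0)
step 5: output 0; order=[5,2,1,3,0]; indeg=(0,0,0,0,0,0)
step 6: output 4; order=[5,2,1,3,0,4]; indeg=(0,0,0,0,0,0)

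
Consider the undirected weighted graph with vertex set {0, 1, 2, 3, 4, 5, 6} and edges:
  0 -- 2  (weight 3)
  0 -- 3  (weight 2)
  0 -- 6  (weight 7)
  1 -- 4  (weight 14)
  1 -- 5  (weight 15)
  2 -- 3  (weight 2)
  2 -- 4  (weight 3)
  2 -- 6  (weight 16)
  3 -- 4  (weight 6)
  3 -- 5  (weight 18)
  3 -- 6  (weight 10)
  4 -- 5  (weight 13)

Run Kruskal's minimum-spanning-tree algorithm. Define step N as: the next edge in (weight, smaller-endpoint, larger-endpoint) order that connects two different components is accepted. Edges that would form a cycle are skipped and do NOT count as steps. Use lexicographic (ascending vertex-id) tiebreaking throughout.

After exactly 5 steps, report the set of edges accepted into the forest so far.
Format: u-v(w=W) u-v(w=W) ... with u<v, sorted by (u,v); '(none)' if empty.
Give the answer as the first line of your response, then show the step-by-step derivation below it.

0-3(w=2) 0-6(w=7) 2-3(w=2) 2-4(w=3) 4-5(w=13)

step 1: add edge 0-3 (w=2); MST = {0-3(w=2)}
step 2: add edge 2-3 (w=2); MST = {0-3(w=2) 2-3(w=2)}
step 3: add edge 2-4 (w=3); MST = {0-3(w=2) 2-3(w=2) 2-4(w=3)}
step 4: add edge 0-6 (w=7); MST = {0-3(w=2) 0-6(w=7) 2-3(w=2) 2-4(w=3)}
step 5: add edge 4-5 (w=13); MST = {0-3(w=2) 0-6(w=7) 2-3(w=2) 2-4(w=3) 4-5(w=13)}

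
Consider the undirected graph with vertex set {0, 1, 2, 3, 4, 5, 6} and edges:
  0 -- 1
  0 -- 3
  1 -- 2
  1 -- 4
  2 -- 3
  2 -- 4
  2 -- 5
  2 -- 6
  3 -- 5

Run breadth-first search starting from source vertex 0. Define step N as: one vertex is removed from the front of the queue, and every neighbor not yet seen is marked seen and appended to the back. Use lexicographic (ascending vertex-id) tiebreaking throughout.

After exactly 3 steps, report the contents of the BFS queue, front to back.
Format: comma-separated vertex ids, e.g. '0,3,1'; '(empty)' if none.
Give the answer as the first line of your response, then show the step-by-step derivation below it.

2,4,5

step 1: dequeue 0; queue=[1,3]; order=0
step 2: dequeue 1; queue=[3,2,4]; order=0,1
step 3: dequeue 3; queue=[2,4,5]; order=0,1,3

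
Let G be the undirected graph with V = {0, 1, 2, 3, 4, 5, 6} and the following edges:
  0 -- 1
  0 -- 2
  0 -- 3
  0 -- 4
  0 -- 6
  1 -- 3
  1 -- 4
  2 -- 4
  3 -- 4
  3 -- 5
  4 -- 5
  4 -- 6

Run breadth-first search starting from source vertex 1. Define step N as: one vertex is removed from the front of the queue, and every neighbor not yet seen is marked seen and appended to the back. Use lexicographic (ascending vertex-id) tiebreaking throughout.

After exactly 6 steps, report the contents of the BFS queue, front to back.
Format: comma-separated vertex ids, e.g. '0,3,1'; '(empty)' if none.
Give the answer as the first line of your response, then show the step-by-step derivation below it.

5

step 1: dequeue 1; queue=[0,3,4]; order=1
step 2: dequeue 0; queue=[3,4,2,6]; order=1,0
step 3: dequeue 3; queue=[4,2,6,5]; order=1,0,3
step 4: dequeue 4; queue=[2,6,5]; order=1,0,3,4
step 5: dequeue 2; queue=[6,5]; order=1,0,3,4,2
step 6: dequeue 6; queue=[5]; order=1,0,3,4,2,6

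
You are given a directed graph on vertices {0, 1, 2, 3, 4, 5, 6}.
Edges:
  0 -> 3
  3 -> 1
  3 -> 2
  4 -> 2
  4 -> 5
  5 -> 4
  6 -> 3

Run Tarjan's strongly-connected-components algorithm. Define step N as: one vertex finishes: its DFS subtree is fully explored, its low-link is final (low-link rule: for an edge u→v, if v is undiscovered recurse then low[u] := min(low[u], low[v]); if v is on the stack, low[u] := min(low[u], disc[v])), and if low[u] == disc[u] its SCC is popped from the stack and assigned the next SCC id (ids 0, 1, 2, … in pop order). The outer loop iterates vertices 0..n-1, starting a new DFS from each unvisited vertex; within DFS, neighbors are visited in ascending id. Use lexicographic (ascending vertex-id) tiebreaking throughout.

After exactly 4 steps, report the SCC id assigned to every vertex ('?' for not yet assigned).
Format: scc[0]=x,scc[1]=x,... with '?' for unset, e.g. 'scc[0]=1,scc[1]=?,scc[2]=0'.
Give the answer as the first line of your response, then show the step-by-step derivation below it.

scc[0]=3,scc[1]=0,scc[2]=1,scc[3]=2,scc[4]=?,scc[5]=?,scc[6]=?

step 1: low=(low[0]=0,low[1]=2,low[2]=?,low[3]=1,low[4]=?,low[5]=?,low[6]=?); scc=(scc[0]=?,scc[1]=0,scc[2]=?,scc[3]=?,scc[4]=?,scc[5]=?,scc[6]=?)
step 2: low=(low[0]=0,low[1]=2,low[2]=3,low[3]=1,low[4]=?,low[5]=?,low[6]=?); scc=(scc[0]=?,scc[1]=0,scc[2]=1,scc[3]=?,scc[4]=?,scc[5]=?,scc[6]=?)
step 3: low=(low[0]=0,low[1]=2,low[2]=3,low[3]=1,low[4]=?,low[5]=?,low[6]=?); scc=(scc[0]=?,scc[1]=0,scc[2]=1,scc[3]=2,scc[4]=?,scc[5]=?,scc[6]=?)
step 4: low=(low[0]=0,low[1]=2,low[2]=3,low[3]=1,low[4]=?,low[5]=?,low[6]=?); scc=(scc[0]=3,scc[1]=0,scc[2]=1,scc[3]=2,scc[4]=?,scc[5]=?,scc[6]=?)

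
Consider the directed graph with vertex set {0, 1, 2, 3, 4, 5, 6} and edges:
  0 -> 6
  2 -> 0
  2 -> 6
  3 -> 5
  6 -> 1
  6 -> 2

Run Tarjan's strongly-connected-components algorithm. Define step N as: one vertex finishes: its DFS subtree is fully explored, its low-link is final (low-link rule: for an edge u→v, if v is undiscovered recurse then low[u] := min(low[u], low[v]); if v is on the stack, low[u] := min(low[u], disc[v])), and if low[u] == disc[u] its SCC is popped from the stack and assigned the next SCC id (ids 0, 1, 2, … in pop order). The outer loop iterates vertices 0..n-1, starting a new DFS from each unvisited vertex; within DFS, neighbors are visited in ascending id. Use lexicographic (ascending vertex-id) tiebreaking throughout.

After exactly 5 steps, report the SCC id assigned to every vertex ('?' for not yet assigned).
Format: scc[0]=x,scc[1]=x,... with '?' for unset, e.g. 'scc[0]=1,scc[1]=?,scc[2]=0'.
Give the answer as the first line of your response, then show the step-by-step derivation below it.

scc[0]=1,scc[1]=0,scc[2]=1,scc[3]=?,scc[4]=?,scc[5]=2,scc[6]=1

step 1: low=(low[0]=0,low[1]=2,low[2]=?,low[3]=?,low[4]=?,low[5]=?,low[6]=1); scc=(scc[0]=?,scc[1]=0,scc[2]=?,scc[3]=?,scc[4]=?,scc[5]=?,scc[6]=?)
step 2: low=(low[0]=0,low[1]=2,low[2]=0,low[3]=?,low[4]=?,low[5]=?,low[6]=1); scc=(scc[0]=?,scc[1]=0,scc[2]=?,scc[3]=?,scc[4]=?,scc[5]=?,scc[6]=?)
step 3: low=(low[0]=0,low[1]=2,low[2]=0,low[3]=?,low[4]=?,low[5]=?,low[6]=0); scc=(scc[0]=?,scc[1]=0,scc[2]=?,scc[3]=?,scc[4]=?,scc[5]=?,scc[6]=?)
step 4: low=(low[0]=0,low[1]=2,low[2]=0,low[3]=?,low[4]=?,low[5]=?,low[6]=0); scc=(scc[0]=1,scc[1]=0,scc[2]=1,scc[3]=?,scc[4]=?,scc[5]=?,scc[6]=1)
step 5: low=(low[0]=0,low[1]=2,low[2]=0,low[3]=4,low[4]=?,low[5]=5,low[6]=0); scc=(scc[0]=1,scc[1]=0,scc[2]=1,scc[3]=?,scc[4]=?,scc[5]=2,scc[6]=1)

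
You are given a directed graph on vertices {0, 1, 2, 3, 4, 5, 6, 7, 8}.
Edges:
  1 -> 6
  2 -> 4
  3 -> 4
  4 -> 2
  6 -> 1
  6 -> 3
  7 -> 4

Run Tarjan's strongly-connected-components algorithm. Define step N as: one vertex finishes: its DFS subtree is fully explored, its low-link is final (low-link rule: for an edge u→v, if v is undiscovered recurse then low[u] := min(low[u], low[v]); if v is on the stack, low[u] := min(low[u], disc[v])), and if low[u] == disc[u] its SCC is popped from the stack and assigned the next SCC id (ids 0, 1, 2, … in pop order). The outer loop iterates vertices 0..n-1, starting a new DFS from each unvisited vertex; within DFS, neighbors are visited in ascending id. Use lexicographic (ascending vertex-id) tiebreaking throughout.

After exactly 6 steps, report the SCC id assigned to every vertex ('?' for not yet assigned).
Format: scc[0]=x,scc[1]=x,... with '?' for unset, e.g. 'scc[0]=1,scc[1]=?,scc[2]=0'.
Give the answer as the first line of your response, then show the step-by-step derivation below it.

scc[0]=0,scc[1]=3,scc[2]=1,scc[3]=2,scc[4]=1,scc[5]=?,scc[6]=3,scc[7]=?,scc[8]=?

step 1: low=(low[0]=0,low[1]=?,low[2]=?,low[3]=?,low[4]=?,low[5]=?,low[6]=?,low[7]=?,low[8]=?); scc=(scc[0]=0,scc[1]=?,scc[2]=?,scc[3]=?,scc[4]=?,scc[5]=?,scc[6]=?,scc[7]=?,scc[8]=?)
step 2: low=(low[0]=0,low[1]=1,low[2]=4,low[3]=3,low[4]=4,low[5]=?,low[6]=1,low[7]=?,low[8]=?); scc=(scc[0]=0,scc[1]=?,scc[2]=?,scc[3]=?,scc[4]=?,scc[5]=?,scc[6]=?,scc[7]=?,scc[8]=?)
step 3: low=(low[0]=0,low[1]=1,low[2]=4,low[3]=3,low[4]=4,low[5]=?,low[6]=1,low[7]=?,low[8]=?); scc=(scc[0]=0,scc[1]=?,scc[2]=1,scc[3]=?,scc[4]=1,scc[5]=?,scc[6]=?,scc[7]=?,scc[8]=?)
step 4: low=(low[0]=0,low[1]=1,low[2]=4,low[3]=3,low[4]=4,low[5]=?,low[6]=1,low[7]=?,low[8]=?); scc=(scc[0]=0,scc[1]=?,scc[2]=1,scc[3]=2,scc[4]=1,scc[5]=?,scc[6]=?,scc[7]=?,scc[8]=?)
step 5: low=(low[0]=0,low[1]=1,low[2]=4,low[3]=3,low[4]=4,low[5]=?,low[6]=1,low[7]=?,low[8]=?); scc=(scc[0]=0,scc[1]=?,scc[2]=1,scc[3]=2,scc[4]=1,scc[5]=?,scc[6]=?,scc[7]=?,scc[8]=?)
step 6: low=(low[0]=0,low[1]=1,low[2]=4,low[3]=3,low[4]=4,low[5]=?,low[6]=1,low[7]=?,low[8]=?); scc=(scc[0]=0,scc[1]=3,scc[2]=1,scc[3]=2,scc[4]=1,scc[5]=?,scc[6]=3,scc[7]=?,scc[8]=?)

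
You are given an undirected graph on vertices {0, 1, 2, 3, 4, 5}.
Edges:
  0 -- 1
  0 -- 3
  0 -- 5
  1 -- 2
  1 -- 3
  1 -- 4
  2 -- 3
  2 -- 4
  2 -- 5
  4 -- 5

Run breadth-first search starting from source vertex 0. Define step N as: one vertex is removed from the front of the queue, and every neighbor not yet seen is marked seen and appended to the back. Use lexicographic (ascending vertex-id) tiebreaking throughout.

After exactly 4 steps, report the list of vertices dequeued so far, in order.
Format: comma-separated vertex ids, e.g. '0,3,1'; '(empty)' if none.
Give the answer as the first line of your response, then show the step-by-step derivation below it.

0,1,3,5

step 1: dequeue 0; queue=[1,3,5]; order=0
step 2: dequeue 1; queue=[3,5,2,4]; order=0,1
step 3: dequeue 3; queue=[5,2,4]; order=0,1,3
step 4: dequeue 5; queue=[2,4]; order=0,1,3,5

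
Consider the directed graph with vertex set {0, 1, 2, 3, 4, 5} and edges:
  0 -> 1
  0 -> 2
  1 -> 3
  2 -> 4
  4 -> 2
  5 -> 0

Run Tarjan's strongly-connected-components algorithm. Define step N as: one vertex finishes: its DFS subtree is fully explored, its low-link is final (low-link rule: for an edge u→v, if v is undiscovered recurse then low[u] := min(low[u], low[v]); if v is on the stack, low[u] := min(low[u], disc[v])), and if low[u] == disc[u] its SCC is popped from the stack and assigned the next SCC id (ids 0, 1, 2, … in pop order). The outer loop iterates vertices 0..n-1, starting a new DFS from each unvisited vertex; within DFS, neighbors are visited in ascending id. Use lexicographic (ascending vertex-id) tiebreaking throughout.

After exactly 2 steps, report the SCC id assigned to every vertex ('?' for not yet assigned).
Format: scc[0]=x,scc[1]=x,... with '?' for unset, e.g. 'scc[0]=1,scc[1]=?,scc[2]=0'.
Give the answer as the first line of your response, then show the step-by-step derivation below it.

scc[0]=?,scc[1]=1,scc[2]=?,scc[3]=0,scc[4]=?,scc[5]=?

step 1: low=(low[0]=0,low[1]=1,low[2]=?,low[3]=2,low[4]=?,low[5]=?); scc=(scc[0]=?,scc[1]=?,scc[2]=?,scc[3]=0,scc[4]=?,scc[5]=?)
step 2: low=(low[0]=0,low[1]=1,low[2]=?,low[3]=2,low[4]=?,low[5]=?); scc=(scc[0]=?,scc[1]=1,scc[2]=?,scc[3]=0,scc[4]=?,scc[5]=?)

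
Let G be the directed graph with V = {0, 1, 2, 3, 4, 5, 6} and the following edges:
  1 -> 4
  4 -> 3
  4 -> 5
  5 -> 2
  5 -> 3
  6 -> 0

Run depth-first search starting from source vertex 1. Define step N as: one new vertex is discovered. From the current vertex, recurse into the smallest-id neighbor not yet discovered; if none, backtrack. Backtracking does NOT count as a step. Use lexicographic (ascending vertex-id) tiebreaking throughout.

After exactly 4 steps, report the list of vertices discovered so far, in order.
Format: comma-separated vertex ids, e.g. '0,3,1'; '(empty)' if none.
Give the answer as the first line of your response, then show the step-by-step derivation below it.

1,4,3,5

step 1: discover 1; path=1; order=1
step 2: discover 4; path=1>4; order=1,4
step 3: discover 3; path=1>4>3; order=1,4,3
step 4: discover 5; path=1>4>5; order=1,4,3,5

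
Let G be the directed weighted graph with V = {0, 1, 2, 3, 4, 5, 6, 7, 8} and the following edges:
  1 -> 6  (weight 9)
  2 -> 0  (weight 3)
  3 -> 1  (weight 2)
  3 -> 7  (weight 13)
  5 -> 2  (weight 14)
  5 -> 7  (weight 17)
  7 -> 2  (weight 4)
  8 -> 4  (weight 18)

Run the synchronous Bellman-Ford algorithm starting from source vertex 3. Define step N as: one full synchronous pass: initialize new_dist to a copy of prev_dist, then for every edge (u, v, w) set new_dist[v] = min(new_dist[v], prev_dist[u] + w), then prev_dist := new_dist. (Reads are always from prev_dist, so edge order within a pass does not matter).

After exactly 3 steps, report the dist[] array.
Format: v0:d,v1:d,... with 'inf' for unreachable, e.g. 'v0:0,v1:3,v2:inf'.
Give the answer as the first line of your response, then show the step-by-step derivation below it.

v0:20,v1:2,v2:17,v3:0,v4:inf,v5:inf,v6:11,v7:13,v8:inf

step 1: dist = v0:inf,v1:2,v2:inf,v3:0,v4:inf,v5:inf,v6:inf,v7:13,v8:inf
step 2: dist = v0:inf,v1:2,v2:17,v3:0,v4:inf,v5:inf,v6:11,v7:13,v8:inf
step 3: dist = v0:20,v1:2,v2:17,v3:0,v4:inf,v5:inf,v6:11,v7:13,v8:inf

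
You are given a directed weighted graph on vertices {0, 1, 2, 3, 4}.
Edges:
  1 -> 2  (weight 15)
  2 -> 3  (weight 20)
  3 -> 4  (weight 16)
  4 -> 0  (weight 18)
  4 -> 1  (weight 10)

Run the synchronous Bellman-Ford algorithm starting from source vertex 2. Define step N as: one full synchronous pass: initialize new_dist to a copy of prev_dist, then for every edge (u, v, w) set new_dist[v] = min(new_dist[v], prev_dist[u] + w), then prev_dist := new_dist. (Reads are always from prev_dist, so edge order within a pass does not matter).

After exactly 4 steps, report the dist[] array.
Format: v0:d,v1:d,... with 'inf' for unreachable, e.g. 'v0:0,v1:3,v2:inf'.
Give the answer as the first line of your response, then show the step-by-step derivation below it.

v0:54,v1:46,v2:0,v3:20,v4:36

step 1: dist = v0:inf,v1:inf,v2:0,v3:20,v4:inf
step 2: dist = v0:inf,v1:inf,v2:0,v3:20,v4:36
step 3: dist = v0:54,v1:46,v2:0,v3:20,v4:36
step 4: dist = v0:54,v1:46,v2:0,v3:20,v4:36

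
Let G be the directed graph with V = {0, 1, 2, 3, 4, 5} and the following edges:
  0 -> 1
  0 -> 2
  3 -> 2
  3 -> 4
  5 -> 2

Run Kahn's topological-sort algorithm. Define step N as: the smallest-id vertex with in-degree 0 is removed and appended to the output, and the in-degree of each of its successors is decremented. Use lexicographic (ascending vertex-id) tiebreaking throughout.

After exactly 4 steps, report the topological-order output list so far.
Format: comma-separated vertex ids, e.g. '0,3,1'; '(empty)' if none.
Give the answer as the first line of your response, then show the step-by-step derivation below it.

0,1,3,4

step 1: output 0; order=[0]; indeg=(0,0,2,0,1,0)
step 2: output 1; order=[0,1]; indeg=(0,0,2,0,1,0)
step 3: output 3; order=[0,1,3]; indeg=(0,0,1,0,0,0)
step 4: output 4; order=[0,1,3,4]; indeg=(0,0,1,0,0,0)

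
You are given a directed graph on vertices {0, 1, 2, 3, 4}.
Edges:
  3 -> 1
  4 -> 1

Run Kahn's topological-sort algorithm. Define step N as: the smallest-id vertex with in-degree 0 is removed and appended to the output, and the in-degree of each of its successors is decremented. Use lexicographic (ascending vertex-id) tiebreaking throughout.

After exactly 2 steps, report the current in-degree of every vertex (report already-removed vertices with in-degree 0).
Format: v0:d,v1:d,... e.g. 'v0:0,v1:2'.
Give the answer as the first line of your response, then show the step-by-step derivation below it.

v0:0,v1:2,v2:0,v3:0,v4:0

step 1: output 0; order=[0]; indeg=(0,2,0,0,0)
step 2: output 2; order=[0,2]; indeg=(0,2,0,0,0)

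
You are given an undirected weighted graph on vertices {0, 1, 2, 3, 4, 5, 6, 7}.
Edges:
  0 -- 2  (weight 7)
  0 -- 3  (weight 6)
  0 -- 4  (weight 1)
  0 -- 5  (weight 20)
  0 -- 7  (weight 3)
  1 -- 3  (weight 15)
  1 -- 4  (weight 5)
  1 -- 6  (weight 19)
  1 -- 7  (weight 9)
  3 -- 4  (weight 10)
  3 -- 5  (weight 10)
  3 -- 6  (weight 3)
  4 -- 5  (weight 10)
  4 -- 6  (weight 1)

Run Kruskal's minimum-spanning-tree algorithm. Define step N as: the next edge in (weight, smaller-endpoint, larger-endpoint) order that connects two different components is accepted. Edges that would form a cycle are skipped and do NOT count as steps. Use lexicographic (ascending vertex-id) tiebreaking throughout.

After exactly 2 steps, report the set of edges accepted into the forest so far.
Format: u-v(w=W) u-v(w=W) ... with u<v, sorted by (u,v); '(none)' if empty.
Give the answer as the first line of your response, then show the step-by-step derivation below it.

0-4(w=1) 4-6(w=1)

step 1: add edge 0-4 (w=1); MST = {0-4(w=1)}
step 2: add edge 4-6 (w=1); MST = {0-4(w=1) 4-6(w=1)}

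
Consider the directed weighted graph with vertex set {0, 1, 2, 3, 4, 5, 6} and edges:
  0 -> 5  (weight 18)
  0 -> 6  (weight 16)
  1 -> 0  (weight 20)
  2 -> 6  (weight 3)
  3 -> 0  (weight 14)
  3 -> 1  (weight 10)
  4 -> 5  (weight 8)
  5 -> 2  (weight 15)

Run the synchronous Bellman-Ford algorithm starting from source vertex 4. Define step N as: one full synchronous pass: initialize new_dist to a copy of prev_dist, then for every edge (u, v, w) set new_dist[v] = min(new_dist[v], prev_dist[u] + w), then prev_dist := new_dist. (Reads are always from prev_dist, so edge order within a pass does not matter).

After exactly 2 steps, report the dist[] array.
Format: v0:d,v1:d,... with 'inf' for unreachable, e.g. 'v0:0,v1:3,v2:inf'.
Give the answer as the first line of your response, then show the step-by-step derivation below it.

v0:inf,v1:inf,v2:23,v3:inf,v4:0,v5:8,v6:inf

step 1: dist = v0:inf,v1:inf,v2:inf,v3:inf,v4:0,v5:8,v6:inf
step 2: dist = v0:inf,v1:inf,v2:23,v3:inf,v4:0,v5:8,v6:inf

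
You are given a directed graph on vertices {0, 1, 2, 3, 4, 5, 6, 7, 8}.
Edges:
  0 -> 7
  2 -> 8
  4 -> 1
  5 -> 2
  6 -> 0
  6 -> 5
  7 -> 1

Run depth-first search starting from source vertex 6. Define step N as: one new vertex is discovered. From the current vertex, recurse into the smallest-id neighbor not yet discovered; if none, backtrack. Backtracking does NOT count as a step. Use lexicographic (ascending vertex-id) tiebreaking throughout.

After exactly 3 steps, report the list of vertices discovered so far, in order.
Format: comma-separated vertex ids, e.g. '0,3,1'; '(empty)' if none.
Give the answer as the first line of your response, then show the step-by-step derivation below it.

6,0,7

step 1: discover 6; path=6; order=6
step 2: discover 0; path=6>0; order=6,0
step 3: discover 7; path=6>0>7; order=6,0,7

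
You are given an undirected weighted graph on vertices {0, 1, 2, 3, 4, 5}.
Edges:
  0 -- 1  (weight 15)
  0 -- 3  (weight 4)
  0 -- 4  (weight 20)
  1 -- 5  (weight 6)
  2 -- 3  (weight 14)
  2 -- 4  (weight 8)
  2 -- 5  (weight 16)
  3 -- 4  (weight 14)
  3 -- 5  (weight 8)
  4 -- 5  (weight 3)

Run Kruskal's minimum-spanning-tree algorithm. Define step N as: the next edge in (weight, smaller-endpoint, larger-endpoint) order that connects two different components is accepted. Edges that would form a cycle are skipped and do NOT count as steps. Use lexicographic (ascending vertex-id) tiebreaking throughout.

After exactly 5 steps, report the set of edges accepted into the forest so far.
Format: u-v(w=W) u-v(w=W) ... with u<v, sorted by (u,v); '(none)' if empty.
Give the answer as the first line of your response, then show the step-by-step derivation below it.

0-3(w=4) 1-5(w=6) 2-4(w=8) 3-5(w=8) 4-5(w=3)

step 1: add edge 4-5 (w=3); MST = {4-5(w=3)}
step 2: add edge 0-3 (w=4); MST = {0-3(w=4) 4-5(w=3)}
step 3: add edge 1-5 (w=6); MST = {0-3(w=4) 1-5(w=6) 4-5(w=3)}
step 4: add edge 2-4 (w=8); MST = {0-3(w=4) 1-5(w=6) 2-4(w=8) 4-5(w=3)}
step 5: add edge 3-5 (w=8); MST = {0-3(w=4) 1-5(w=6) 2-4(w=8) 3-5(w=8) 4-5(w=3)}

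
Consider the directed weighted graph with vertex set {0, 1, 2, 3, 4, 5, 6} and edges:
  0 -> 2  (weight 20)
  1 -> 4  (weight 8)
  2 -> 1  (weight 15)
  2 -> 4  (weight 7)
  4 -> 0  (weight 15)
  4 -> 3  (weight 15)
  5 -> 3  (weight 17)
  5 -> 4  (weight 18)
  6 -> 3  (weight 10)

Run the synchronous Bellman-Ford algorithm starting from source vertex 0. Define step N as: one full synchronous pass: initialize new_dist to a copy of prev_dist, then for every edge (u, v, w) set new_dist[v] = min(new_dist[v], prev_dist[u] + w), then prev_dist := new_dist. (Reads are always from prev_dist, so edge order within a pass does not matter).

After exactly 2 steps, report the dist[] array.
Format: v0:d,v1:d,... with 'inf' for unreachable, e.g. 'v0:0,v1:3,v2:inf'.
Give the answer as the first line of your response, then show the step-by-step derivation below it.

v0:0,v1:35,v2:20,v3:inf,v4:27,v5:inf,v6:inf

step 1: dist = v0:0,v1:inf,v2:20,v3:inf,v4:inf,v5:inf,v6:inf
step 2: dist = v0:0,v1:35,v2:20,v3:inf,v4:27,v5:inf,v6:inf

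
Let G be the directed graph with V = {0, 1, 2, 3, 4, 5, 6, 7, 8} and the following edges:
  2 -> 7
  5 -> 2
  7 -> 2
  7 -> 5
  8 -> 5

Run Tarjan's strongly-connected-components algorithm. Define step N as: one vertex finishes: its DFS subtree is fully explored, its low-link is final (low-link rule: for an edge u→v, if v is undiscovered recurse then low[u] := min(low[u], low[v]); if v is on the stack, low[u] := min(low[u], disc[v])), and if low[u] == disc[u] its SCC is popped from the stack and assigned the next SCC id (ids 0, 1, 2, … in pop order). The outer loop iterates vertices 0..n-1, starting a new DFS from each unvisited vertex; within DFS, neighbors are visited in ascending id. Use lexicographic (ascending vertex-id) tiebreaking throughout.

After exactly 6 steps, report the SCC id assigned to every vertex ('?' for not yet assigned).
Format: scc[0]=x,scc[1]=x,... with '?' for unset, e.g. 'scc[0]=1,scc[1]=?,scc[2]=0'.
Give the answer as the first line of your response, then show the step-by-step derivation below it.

scc[0]=0,scc[1]=1,scc[2]=2,scc[3]=3,scc[4]=?,scc[5]=2,scc[6]=?,scc[7]=2,scc[8]=?

step 1: low=(low[0]=0,low[1]=?,low[2]=?,low[3]=?,low[4]=?,low[5]=?,low[6]=?,low[7]=?,low[8]=?); scc=(scc[0]=0,scc[1]=?,scc[2]=?,scc[3]=?,scc[4]=?,scc[5]=?,scc[6]=?,scc[7]=?,scc[8]=?)
step 2: low=(low[0]=0,low[1]=1,low[2]=?,low[3]=?,low[4]=?,low[5]=?,low[6]=?,low[7]=?,low[8]=?); scc=(scc[0]=0,scc[1]=1,scc[2]=?,scc[3]=?,scc[4]=?,scc[5]=?,scc[6]=?,scc[7]=?,scc[8]=?)
step 3: low=(low[0]=0,low[1]=1,low[2]=2,low[3]=?,low[4]=?,low[5]=2,low[6]=?,low[7]=2,low[8]=?); scc=(scc[0]=0,scc[1]=1,scc[2]=?,scc[3]=?,scc[4]=?,scc[5]=?,scc[6]=?,scc[7]=?,scc[8]=?)
step 4: low=(low[0]=0,low[1]=1,low[2]=2,low[3]=?,low[4]=?,low[5]=2,low[6]=?,low[7]=2,low[8]=?); scc=(scc[0]=0,scc[1]=1,scc[2]=?,scc[3]=?,scc[4]=?,scc[5]=?,scc[6]=?,scc[7]=?,scc[8]=?)
step 5: low=(low[0]=0,low[1]=1,low[2]=2,low[3]=?,low[4]=?,low[5]=2,low[6]=?,low[7]=2,low[8]=?); scc=(scc[0]=0,scc[1]=1,scc[2]=2,scc[3]=?,scc[4]=?,scc[5]=2,scc[6]=?,scc[7]=2,scc[8]=?)
step 6: low=(low[0]=0,low[1]=1,low[2]=2,low[3]=5,low[4]=?,low[5]=2,low[6]=?,low[7]=2,low[8]=?); scc=(scc[0]=0,scc[1]=1,scc[2]=2,scc[3]=3,scc[4]=?,scc[5]=2,scc[6]=?,scc[7]=2,scc[8]=?)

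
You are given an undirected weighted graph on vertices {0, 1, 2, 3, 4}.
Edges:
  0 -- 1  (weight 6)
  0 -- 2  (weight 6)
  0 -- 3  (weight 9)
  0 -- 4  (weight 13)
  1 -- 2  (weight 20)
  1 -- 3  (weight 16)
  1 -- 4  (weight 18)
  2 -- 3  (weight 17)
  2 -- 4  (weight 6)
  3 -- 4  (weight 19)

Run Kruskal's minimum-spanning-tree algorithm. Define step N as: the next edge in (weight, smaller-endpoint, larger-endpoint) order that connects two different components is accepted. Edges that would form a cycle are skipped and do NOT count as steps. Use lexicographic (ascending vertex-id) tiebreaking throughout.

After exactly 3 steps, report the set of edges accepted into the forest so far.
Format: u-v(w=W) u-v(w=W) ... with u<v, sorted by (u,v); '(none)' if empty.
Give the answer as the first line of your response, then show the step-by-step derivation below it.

0-1(w=6) 0-2(w=6) 2-4(w=6)

step 1: add edge 0-1 (w=6); MST = {0-1(w=6)}
step 2: add edge 0-2 (w=6); MST = {0-1(w=6) 0-2(w=6)}
step 3: add edge 2-4 (w=6); MST = {0-1(w=6) 0-2(w=6) 2-4(w=6)}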